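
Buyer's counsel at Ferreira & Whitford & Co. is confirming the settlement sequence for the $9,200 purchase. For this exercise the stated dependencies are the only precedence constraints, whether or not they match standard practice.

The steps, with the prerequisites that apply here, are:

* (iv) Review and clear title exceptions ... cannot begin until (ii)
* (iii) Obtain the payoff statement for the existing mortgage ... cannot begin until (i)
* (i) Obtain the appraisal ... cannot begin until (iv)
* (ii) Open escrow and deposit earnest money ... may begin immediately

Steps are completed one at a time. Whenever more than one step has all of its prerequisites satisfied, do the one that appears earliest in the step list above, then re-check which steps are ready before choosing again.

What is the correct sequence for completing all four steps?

(ii) (iv) (i) (iii)

(ii) has no prerequisites → (ii) first.
Next only (iv) has its prerequisites met → (iv).
(i) is the only step now ready → (i).
(iii) needed (i), now all done → (iii).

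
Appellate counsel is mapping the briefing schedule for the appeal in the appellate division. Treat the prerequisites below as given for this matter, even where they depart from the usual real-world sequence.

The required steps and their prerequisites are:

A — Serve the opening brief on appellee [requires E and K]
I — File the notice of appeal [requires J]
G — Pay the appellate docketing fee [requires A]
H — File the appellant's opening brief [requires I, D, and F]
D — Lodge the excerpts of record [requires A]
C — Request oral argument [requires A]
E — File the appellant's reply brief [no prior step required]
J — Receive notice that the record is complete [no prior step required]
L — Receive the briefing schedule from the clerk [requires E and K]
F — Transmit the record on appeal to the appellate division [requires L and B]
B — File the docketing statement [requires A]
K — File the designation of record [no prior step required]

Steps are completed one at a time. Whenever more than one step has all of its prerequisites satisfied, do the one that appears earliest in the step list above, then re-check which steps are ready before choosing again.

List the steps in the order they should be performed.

E, J, I, K, A, G, D, C, L, B, F, H

E, J and K have no prerequisites; E is listed earlier, so E is first.
Now J and K have their prerequisites met. J is listed earlier, so J next.
Now I and K have their prerequisites met. I is listed earlier, so I next.
Next only K has its prerequisites met → K.
Now A and L have their prerequisites met. A is listed earlier, so A next.
G, D, C and B now also ready, so the ready set is {G, D, C, L, B}; G is listed earlier → G.
Ready: D, C, L and B. D is listed earlier → D.
C, L and B are all available; C is listed earlier → C.
L and B are both available; L is listed earlier → L.
B needed A, now all done → B.
F needed L and B, now all done → F.
H is the only step now ready → H.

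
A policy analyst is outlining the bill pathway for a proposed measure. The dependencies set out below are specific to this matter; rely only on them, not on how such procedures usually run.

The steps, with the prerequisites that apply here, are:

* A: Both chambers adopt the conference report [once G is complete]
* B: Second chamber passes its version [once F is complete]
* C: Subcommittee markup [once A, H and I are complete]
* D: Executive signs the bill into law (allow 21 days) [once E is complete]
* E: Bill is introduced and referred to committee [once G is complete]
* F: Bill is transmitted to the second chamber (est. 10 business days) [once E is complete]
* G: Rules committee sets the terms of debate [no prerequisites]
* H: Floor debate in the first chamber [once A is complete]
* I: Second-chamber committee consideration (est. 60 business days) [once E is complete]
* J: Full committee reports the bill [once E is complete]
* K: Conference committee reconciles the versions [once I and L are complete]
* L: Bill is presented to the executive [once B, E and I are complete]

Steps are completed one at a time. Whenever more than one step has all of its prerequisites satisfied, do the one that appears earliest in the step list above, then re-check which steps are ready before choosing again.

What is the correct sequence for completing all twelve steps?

G is the only step with nothing outstanding, so it goes first.
A and E are both available; A is listed earlier → A.
H now also ready, so the ready set is {E, H}; E is listed earlier → E.
Now D, F, H, I and J have their prerequisites met. D is listed earlier, so D next.
Ready: F, H, I and J. F is listed earlier → F.
B now also ready, so the ready set is {B, H, I, J}; B is listed earlier → B.
Now H, I and J have their prerequisites met. H is listed earlier, so H next.
I and J are both available; I is listed earlier → I.
Now C, J and L have their prerequisites met. C is listed earlier, so C next.
Ready: J and L. J is listed earlier → J.
L needed B, E and I, now all done → L.
K is the only step now ready → K.

G A E D F B H I C J L K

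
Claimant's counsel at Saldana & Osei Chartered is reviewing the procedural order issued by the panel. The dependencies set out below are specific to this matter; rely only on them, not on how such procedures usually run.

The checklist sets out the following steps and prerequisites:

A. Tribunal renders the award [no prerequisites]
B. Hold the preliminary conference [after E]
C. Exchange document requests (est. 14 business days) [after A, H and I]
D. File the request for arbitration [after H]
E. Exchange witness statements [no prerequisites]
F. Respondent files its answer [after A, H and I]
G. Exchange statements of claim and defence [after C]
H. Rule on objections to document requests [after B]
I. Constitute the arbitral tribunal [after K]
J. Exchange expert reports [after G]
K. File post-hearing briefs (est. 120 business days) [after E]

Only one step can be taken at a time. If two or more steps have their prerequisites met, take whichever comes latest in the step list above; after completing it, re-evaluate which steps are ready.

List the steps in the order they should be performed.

E and A have no prerequisites; E is listed later, so E is first.
K and B now also ready, so the ready set is {K, B, A}; K is listed later → K.
Now I, B and A have their prerequisites met. I is listed later, so I next.
Ready: B and A. B is listed later → B.
H now also ready, so the ready set is {H, A}; H is listed later → H.
Now D and A have their prerequisites met. D is listed later, so D next.
Next only A has its prerequisites met → A.
Now F and C have their prerequisites met. F is listed later, so F next.
C needed I, H and A, now all done → C.
G is the only step now ready → G.
J needed G, now all done → J.

E → K → I → B → H → D → A → F → C → G → J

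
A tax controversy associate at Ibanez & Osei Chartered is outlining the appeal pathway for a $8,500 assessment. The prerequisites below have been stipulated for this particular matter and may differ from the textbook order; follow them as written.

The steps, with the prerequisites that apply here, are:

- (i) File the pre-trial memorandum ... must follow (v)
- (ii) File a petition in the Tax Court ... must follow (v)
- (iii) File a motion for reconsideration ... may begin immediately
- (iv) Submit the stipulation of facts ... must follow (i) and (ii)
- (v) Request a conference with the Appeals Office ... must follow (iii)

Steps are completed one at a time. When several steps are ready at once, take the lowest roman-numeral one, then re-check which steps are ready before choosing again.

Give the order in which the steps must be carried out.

(iii) is the only step with nothing outstanding, so it goes first.
Next only (v) has its prerequisites met → (v).
Now (i) and (ii) have their prerequisites met. (i) has the earlier label, so (i) next.
(ii) is the only step now ready → (ii).
(iv) is the only step now ready → (iv).

(iii), (v), (i), (ii), (iv)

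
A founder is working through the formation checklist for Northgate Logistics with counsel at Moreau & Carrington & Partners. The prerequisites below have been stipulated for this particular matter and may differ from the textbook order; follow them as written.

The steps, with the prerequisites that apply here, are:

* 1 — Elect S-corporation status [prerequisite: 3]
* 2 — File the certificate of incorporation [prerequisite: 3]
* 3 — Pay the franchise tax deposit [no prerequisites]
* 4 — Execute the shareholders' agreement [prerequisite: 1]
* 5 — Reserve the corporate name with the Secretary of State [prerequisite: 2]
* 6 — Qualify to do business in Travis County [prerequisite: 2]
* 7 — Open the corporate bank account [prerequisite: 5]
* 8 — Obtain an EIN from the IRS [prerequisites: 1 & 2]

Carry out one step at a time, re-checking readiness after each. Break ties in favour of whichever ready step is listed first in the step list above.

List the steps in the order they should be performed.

3, 1, 2, 4, 5, 6, 7, 8

3 has no prerequisites → 3 first.
Now 1 and 2 have their prerequisites met. 1 is listed earlier, so 1 next.
Ready: 2 and 4. 2 is listed earlier → 2.
Now 4, 5, 6 and 8 have their prerequisites met. 4 is listed earlier, so 4 next.
5, 6 and 8 are all available; 5 is listed earlier → 5.
7 now also ready, so the ready set is {6, 7, 8}; 6 is listed earlier → 6.
Now 7 and 8 have their prerequisites met. 7 is listed earlier, so 7 next.
8 is the only step now ready → 8.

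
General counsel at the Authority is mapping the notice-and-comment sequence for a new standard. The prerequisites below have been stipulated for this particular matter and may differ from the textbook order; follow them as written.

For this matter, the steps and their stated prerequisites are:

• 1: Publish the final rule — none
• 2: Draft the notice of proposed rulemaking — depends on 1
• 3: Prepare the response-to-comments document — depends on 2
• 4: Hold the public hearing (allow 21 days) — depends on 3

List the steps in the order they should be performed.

1 → 2 → 3 → 4

1 has no prerequisites → 1 first.
Next only 2 has its prerequisites met → 2.
3 needed 2, now all done → 3.
4 needed 3, now all done → 4.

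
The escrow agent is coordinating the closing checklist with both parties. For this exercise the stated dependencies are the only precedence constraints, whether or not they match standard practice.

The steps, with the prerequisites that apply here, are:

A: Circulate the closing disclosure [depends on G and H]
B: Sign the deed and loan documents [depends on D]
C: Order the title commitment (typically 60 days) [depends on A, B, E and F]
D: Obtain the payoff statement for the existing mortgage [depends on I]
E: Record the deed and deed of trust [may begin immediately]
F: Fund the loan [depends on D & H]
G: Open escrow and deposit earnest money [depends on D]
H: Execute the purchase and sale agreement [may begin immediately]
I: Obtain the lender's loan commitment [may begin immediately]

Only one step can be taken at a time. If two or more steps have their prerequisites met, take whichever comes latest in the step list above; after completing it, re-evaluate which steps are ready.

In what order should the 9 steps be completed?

Nothing is required for I, H and E. I is listed later → I first.
D now also ready, so the ready set is {H, E, D}; H is listed later → H.
Now E and D have their prerequisites met. E is listed later, so E next.
D needed I, now all done → D.
Now G, F and B have their prerequisites met. G is listed later, so G next.
F, B and A are all available; F is listed later → F.
Ready: B and A. B is listed later → B.
A is the only step now ready → A.
C needed F, E, B and A, now all done → C.

I H E D G F B A C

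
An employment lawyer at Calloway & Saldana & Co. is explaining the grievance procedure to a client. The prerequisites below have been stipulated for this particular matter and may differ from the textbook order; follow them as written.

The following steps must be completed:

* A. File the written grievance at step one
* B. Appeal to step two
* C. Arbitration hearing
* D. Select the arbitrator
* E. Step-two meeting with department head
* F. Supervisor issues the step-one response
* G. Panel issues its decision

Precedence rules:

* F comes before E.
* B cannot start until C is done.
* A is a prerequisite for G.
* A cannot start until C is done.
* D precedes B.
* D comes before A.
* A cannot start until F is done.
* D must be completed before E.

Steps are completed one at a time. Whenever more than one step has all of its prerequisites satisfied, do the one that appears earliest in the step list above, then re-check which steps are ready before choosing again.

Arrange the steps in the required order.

C → D → B → F → A → E → G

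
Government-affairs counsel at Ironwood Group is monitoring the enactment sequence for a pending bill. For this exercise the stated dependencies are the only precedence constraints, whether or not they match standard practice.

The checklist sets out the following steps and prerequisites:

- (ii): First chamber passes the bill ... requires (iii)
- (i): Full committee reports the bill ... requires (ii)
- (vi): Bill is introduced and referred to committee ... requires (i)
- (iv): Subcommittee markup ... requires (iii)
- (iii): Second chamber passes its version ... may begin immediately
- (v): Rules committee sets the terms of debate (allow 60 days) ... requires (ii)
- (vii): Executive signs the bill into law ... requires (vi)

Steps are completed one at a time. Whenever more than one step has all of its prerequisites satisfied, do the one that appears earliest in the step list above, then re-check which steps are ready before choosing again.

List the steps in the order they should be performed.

(iii), (ii), (i), (vi), (iv), (v), (vii)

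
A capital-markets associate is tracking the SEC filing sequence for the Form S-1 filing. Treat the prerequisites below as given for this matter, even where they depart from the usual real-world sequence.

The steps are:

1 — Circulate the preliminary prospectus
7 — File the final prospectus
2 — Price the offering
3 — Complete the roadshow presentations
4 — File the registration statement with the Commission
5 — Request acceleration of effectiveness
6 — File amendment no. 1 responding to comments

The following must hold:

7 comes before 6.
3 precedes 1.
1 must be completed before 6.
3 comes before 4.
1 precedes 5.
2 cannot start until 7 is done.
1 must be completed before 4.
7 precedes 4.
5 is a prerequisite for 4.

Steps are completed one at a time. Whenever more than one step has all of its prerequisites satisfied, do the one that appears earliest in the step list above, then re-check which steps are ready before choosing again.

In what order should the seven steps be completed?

7 → 2 → 3 → 1 → 5 → 4 → 6

Nothing is required for 7 and 3. 7 is listed earlier → 7 first.
2 now also ready, so the ready set is {2, 3}; 2 is listed earlier → 2.
That leaves 3 as the only ready step → 3.
1 needed 3, now all done → 1.
Now 5 and 6 have their prerequisites met. 5 is listed earlier, so 5 next.
4 now also ready, so the ready set is {4, 6}; 4 is listed earlier → 4.
That leaves 6 as the only ready step → 6.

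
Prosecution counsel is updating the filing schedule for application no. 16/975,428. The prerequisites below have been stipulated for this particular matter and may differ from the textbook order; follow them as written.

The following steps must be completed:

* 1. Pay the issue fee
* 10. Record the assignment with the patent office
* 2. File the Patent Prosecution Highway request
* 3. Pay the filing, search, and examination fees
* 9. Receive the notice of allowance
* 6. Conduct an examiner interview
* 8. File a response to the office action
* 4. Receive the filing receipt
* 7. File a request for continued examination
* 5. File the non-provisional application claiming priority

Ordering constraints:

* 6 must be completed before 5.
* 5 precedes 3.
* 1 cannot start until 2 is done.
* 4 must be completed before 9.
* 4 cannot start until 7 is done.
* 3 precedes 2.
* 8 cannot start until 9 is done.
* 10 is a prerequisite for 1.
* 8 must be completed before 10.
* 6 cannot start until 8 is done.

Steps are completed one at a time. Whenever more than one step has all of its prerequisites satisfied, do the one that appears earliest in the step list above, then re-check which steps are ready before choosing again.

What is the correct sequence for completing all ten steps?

7 has no prerequisites → 7 first.
4 needed 7, now all done → 4.
9 needed 4, now all done → 9.
8 needed 9, now all done → 8.
Ready: 10 and 6. 10 is listed earlier → 10.
That leaves 6 as the only ready step → 6.
That leaves 5 as the only ready step → 5.
That leaves 3 as the only ready step → 3.
2 needed 3, now all done → 2.
That leaves 1 as the only ready step → 1.

7, 4, 9, 8, 10, 6, 5, 3, 2, 1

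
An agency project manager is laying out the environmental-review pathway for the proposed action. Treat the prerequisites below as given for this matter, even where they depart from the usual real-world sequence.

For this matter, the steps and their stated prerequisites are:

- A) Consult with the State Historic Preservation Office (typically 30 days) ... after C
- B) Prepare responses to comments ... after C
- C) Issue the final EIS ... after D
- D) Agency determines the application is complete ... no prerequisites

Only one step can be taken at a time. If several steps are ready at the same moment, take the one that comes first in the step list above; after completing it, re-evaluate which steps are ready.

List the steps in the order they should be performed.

D C A B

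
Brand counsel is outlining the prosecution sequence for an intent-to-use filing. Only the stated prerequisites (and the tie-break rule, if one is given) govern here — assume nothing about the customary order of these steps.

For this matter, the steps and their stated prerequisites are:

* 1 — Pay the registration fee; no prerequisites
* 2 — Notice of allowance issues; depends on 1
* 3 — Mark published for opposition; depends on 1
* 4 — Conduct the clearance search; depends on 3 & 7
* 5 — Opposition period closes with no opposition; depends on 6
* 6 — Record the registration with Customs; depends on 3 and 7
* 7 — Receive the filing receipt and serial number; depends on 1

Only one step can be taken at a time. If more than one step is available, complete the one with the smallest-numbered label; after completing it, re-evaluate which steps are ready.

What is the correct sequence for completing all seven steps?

1 → 2 → 3 → 7 → 4 → 6 → 5

Only 1 has no prerequisites, so it is first.
Now 2, 3 and 7 have their prerequisites met. 2 has the earlier label, so 2 next.
Now 3 and 7 have their prerequisites met. 3 has the earlier label, so 3 next.
That leaves 7 as the only ready step → 7.
4 and 6 are both available; 4 has the earlier label → 4.
6 is the only step now ready → 6.
That leaves 5 as the only ready step → 5.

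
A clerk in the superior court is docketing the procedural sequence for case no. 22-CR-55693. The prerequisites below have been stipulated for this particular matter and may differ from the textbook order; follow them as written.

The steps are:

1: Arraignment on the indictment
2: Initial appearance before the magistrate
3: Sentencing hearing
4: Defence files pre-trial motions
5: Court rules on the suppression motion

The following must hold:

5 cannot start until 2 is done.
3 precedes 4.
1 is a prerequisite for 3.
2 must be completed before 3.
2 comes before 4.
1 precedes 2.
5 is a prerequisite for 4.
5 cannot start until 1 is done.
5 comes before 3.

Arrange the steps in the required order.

1 has no prerequisites → 1 first.
2 needed 1, now all done → 2.
Next only 5 has its prerequisites met → 5.
3 needed 1, 2 and 5, now all done → 3.
4 is the only step now ready → 4.

1, 2, 5, 3, 4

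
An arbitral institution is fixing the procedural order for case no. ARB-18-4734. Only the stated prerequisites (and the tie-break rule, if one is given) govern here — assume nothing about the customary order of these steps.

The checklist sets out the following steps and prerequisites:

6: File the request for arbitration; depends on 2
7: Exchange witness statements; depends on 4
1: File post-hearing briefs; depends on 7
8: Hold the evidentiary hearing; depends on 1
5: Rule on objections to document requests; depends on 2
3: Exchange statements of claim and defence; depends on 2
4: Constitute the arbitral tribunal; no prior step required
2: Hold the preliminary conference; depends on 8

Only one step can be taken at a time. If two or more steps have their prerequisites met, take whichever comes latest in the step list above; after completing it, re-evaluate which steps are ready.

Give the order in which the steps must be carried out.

4, 7, 1, 8, 2, 3, 5, 6

4 is the only step with nothing outstanding, so it goes first.
Next only 7 has its prerequisites met → 7.
1 is the only step now ready → 1.
Next only 8 has its prerequisites met → 8.
2 needed 8, now all done → 2.
Ready: 3, 5 and 6. 3 is listed later → 3.
Now 5 and 6 have their prerequisites met. 5 is listed later, so 5 next.
Next only 6 has its prerequisites met → 6.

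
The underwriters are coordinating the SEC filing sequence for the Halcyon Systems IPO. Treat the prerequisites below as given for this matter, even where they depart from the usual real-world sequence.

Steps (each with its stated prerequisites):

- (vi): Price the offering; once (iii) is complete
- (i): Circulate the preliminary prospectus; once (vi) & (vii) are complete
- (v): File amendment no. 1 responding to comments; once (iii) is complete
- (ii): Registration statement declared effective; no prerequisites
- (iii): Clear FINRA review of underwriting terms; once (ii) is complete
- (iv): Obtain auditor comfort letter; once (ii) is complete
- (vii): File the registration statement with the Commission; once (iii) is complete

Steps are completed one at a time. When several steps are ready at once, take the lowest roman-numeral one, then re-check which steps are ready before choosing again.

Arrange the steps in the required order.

(ii), (iii), (iv), (v), (vi), (vii), (i)

Only (ii) has no prerequisites, so it is first.
Ready: (iii) and (iv). (iii) has the earlier label → (iii).
(v), (vi) and (vii) now also ready, so the ready set is {(iv), (v), (vi), (vii)}; (iv) has the earlier label → (iv).
(v), (vi) and (vii) are all available; (v) has the earlier label → (v).
Ready: (vi) and (vii). (vi) has the earlier label → (vi).
(vii) needed (iii), now all done → (vii).
(i) is the only step now ready → (i).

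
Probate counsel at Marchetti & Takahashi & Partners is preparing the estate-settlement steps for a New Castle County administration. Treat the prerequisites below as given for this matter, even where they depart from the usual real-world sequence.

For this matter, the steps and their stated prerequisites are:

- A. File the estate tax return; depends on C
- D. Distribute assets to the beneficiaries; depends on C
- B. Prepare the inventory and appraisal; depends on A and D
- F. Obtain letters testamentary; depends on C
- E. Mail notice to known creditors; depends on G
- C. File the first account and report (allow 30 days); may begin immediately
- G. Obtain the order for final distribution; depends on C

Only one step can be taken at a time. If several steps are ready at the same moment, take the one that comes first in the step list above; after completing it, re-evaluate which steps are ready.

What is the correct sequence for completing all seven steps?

C, A, D, B, F, G, E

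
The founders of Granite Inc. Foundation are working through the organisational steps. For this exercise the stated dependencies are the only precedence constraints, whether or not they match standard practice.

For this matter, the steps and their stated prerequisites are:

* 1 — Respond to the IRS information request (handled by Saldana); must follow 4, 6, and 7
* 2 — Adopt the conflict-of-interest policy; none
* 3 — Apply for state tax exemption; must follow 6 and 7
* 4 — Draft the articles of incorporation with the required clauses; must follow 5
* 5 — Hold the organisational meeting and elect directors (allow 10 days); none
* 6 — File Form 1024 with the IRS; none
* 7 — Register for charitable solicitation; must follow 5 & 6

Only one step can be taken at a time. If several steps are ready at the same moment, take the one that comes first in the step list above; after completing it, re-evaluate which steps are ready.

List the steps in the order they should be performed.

2 5 4 6 7 1 3

Nothing is required for 2, 5 and 6. 2 is listed earlier → 2 first.
5 and 6 are both available; 5 is listed earlier → 5.
Now 4 and 6 have their prerequisites met. 4 is listed earlier, so 4 next.
Next only 6 has its prerequisites met → 6.
That leaves 7 as the only ready step → 7.
Ready: 1 and 3. 1 is listed earlier → 1.
Next only 3 has its prerequisites met → 3.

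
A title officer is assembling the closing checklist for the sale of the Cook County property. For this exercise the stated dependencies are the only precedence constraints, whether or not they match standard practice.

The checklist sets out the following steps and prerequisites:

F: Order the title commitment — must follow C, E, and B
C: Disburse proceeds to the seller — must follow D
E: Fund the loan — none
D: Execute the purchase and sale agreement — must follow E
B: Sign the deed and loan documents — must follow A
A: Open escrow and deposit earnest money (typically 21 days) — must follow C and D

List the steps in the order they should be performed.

Only E has no prerequisites, so it is first.
D needed E, now all done → D.
Next only C has its prerequisites met → C.
A is the only step now ready → A.
B needed A, now all done → B.
F needed C, E and B, now all done → F.

E, D, C, A, B, F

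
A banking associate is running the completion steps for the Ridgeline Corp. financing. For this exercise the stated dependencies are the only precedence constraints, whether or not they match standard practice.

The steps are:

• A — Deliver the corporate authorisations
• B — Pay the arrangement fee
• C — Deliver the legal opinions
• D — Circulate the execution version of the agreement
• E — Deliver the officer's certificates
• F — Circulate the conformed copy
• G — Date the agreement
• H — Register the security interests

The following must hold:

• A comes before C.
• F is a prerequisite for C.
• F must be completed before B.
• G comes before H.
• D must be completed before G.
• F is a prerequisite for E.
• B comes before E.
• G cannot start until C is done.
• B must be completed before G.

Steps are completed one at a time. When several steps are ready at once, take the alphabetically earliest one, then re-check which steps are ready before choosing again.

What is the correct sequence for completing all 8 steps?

A, D and F have no prerequisites; A has the earlier label, so A is first.
Now D and F have their prerequisites met. D has the earlier label, so D next.
Next only F has its prerequisites met → F.
Ready: B and C. B has the earlier label → B.
E now also ready, so the ready set is {C, E}; C has the earlier label → C.
G now also ready, so the ready set is {E, G}; E has the earlier label → E.
G is the only step now ready → G.
Next only H has its prerequisites met → H.

A → D → F → B → C → E → G → H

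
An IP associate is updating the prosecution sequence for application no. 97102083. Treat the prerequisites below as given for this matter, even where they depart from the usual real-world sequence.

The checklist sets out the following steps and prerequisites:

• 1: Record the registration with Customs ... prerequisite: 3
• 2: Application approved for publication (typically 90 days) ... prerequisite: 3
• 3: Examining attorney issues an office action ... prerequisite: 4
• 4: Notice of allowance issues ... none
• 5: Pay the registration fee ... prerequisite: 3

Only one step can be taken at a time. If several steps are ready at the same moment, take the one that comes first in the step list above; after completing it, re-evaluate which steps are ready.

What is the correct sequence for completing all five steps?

4 has no prerequisites → 4 first.
Next only 3 has its prerequisites met → 3.
Now 1, 2 and 5 have their prerequisites met. 1 is listed earlier, so 1 next.
2 and 5 are both available; 2 is listed earlier → 2.
5 needed 3, now all done → 5.

4 → 3 → 1 → 2 → 5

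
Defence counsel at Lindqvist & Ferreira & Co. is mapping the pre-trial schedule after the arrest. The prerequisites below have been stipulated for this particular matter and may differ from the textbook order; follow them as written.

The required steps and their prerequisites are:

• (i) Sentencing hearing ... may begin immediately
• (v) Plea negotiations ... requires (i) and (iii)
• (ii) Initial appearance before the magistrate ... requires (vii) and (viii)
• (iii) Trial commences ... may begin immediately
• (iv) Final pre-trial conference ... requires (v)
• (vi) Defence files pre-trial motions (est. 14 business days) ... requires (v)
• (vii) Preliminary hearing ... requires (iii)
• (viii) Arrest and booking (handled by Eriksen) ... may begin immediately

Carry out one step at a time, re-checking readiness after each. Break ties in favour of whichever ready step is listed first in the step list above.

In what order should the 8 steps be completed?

(i) (iii) (v) (iv) (vi) (vii) (viii) (ii)

Nothing is required for (i), (iii) and (viii). (i) is listed earlier → (i) first.
Ready: (iii) and (viii). (iii) is listed earlier → (iii).
Ready: (v), (vii) and (viii). (v) is listed earlier → (v).
Now (iv), (vi), (vii) and (viii) have their prerequisites met. (iv) is listed earlier, so (iv) next.
(vi), (vii) and (viii) are all available; (vi) is listed earlier → (vi).
Ready: (vii) and (viii). (vii) is listed earlier → (vii).
That leaves (viii) as the only ready step → (viii).
Next only (ii) has its prerequisites met → (ii).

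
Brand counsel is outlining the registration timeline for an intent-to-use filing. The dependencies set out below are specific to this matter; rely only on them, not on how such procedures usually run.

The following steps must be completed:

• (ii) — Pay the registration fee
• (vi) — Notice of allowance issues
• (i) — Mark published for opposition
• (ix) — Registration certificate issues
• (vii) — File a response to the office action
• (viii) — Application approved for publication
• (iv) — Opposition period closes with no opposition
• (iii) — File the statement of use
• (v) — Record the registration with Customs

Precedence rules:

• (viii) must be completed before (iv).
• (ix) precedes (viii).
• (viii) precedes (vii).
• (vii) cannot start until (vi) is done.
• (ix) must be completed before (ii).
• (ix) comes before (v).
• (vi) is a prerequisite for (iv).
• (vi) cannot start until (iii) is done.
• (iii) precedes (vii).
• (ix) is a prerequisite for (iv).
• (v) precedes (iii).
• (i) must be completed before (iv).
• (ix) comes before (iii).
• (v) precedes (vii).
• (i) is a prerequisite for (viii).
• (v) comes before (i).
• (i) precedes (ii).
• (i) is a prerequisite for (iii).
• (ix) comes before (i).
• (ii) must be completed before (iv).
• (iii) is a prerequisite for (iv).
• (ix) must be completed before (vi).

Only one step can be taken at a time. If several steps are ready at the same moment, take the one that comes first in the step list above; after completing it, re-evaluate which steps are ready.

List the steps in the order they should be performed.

(ix), (v), (i), (ii), (viii), (iii), (vi), (vii), (iv)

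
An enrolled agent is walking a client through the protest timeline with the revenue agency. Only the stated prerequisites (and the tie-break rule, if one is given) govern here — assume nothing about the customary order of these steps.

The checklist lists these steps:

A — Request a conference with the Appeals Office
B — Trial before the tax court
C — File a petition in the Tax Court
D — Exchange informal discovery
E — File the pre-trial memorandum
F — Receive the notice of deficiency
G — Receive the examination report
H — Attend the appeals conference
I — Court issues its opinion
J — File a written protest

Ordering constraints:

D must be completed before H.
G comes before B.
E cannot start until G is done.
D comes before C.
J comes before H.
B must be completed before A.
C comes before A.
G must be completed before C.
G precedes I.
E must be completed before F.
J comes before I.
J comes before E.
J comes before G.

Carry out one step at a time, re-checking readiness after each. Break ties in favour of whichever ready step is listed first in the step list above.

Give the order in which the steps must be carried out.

D → J → G → B → C → A → E → F → H → I

D and J have no prerequisites; D is listed earlier, so D is first.
That leaves J as the only ready step → J.
Ready: G and H. G is listed earlier → G.
B, C, E, H and I are all available; B is listed earlier → B.
Now C, E, H and I have their prerequisites met. C is listed earlier, so C next.
A, E, H and I are all available; A is listed earlier → A.
Now E, H and I have their prerequisites met. E is listed earlier, so E next.
Now F, H and I have their prerequisites met. F is listed earlier, so F next.
Ready: H and I. H is listed earlier → H.
That leaves I as the only ready step → I.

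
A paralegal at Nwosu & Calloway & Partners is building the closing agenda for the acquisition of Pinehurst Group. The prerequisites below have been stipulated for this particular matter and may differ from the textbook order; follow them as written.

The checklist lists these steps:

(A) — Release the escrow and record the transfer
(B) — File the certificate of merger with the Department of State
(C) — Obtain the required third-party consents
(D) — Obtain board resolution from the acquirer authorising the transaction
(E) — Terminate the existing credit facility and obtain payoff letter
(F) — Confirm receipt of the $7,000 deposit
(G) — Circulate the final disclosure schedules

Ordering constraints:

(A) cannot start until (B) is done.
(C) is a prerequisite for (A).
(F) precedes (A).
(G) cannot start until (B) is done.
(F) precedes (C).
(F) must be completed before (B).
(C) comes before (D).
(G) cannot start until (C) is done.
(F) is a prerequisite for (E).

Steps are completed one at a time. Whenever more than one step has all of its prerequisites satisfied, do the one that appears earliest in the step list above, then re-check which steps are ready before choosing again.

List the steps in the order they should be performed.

Only (F) has no prerequisites, so it is first.
Now (B), (C) and (E) have their prerequisites met. (B) is listed earlier, so (B) next.
Now (C) and (E) have their prerequisites met. (C) is listed earlier, so (C) next.
(A), (D) and (G) now also ready, so the ready set is {(A), (D), (E), (G)}; (A) is listed earlier → (A).
(D), (E) and (G) are all available; (D) is listed earlier → (D).
Ready: (E) and (G). (E) is listed earlier → (E).
(G) needed (B) and (C), now all done → (G).

(F), (B), (C), (A), (D), (E), (G)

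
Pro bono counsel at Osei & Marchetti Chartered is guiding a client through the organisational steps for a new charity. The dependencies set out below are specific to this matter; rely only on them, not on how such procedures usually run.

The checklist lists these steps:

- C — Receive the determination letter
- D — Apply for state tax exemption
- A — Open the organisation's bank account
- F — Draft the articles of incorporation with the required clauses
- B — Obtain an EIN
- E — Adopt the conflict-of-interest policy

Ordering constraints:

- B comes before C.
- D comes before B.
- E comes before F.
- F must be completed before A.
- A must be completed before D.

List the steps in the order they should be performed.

E F A D B C

E is the only step with nothing outstanding, so it goes first.
That leaves F as the only ready step → F.
That leaves A as the only ready step → A.
D is the only step now ready → D.
B needed D, now all done → B.
C is the only step now ready → C.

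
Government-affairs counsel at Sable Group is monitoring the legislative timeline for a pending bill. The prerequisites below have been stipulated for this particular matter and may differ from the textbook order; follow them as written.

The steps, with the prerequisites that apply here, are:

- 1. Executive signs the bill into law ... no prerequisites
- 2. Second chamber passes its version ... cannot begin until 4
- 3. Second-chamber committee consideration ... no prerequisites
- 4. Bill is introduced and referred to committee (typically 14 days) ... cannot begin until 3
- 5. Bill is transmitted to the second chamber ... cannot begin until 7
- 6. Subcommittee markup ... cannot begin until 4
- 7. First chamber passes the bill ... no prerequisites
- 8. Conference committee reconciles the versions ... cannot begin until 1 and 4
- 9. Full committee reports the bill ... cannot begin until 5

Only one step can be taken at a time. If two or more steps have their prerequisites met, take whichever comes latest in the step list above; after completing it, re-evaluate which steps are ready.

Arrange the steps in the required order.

7 5 9 3 4 6 2 1 8

7, 3 and 1 have no prerequisites; 7 is listed later, so 7 is first.
Now 5, 3 and 1 have their prerequisites met. 5 is listed later, so 5 next.
Now 9, 3 and 1 have their prerequisites met. 9 is listed later, so 9 next.
Now 3 and 1 have their prerequisites met. 3 is listed later, so 3 next.
4 now also ready, so the ready set is {4, 1}; 4 is listed later → 4.
6 and 2 now also ready, so the ready set is {6, 2, 1}; 6 is listed later → 6.
Ready: 2 and 1. 2 is listed later → 2.
1 is the only step now ready → 1.
8 needed 4 and 1, now all done → 8.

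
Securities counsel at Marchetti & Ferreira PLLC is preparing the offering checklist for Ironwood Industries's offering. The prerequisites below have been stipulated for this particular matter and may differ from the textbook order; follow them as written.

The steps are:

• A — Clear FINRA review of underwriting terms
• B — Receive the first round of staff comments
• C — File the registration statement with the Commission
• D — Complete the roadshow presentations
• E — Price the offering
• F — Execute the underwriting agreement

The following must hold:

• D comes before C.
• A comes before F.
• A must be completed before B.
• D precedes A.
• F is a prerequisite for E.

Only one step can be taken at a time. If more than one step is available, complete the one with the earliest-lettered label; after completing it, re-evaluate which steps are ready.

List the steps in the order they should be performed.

D → A → B → C → F → E

D has no prerequisites → D first.
Ready: A and C. A has the earlier label → A.
Now B, C and F have their prerequisites met. B has the earlier label, so B next.
Ready: C and F. C has the earlier label → C.
F is the only step now ready → F.
E is the only step now ready → E.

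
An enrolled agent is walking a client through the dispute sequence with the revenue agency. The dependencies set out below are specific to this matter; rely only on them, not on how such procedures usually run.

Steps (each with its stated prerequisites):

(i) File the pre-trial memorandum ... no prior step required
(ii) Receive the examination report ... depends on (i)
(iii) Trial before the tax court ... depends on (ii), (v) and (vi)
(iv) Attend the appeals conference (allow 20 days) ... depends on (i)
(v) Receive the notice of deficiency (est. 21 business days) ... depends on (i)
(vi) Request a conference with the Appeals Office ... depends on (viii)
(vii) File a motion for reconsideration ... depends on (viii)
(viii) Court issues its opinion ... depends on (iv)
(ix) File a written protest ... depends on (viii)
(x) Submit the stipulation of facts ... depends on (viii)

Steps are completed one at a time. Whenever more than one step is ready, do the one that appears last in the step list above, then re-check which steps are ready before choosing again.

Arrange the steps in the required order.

(i) is the only step with nothing outstanding, so it goes first.
(v), (iv) and (ii) are all available; (v) is listed later → (v).
(iv) and (ii) are both available; (iv) is listed later → (iv).
Ready: (viii) and (ii). (viii) is listed later → (viii).
Ready: (x), (ix), (vii), (vi) and (ii). (x) is listed later → (x).
Ready: (ix), (vii), (vi) and (ii). (ix) is listed later → (ix).
(vii), (vi) and (ii) are all available; (vii) is listed later → (vii).
Ready: (vi) and (ii). (vi) is listed later → (vi).
(ii) needed (i), now all done → (ii).
(iii) needed (vi), (v) and (ii), now all done → (iii).

(i), (v), (iv), (viii), (x), (ix), (vii), (vi), (ii), (iii)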